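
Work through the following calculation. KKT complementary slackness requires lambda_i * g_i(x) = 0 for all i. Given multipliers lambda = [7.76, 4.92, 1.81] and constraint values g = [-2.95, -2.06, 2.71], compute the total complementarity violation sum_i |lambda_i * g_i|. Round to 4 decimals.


KKT complementary slackness check:
lambda_1 * g_1 = 7.76 * -2.95 = -22.892
lambda_2 * g_2 = 4.92 * -2.06 = -10.1352
lambda_3 * g_3 = 1.81 * 2.71 = 4.9051
Total violation = 22.892 + 10.1352 + 4.9051 = 37.9323


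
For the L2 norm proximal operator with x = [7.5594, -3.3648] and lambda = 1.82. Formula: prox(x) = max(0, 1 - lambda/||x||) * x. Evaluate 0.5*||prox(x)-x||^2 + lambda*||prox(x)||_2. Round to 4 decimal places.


Step 1: Compute ||x||.
||x|| = 8.2744
Step 2: Compute scaling factor.
scale = max(0, 1 - 1.82/8.2744) = 0.78
Step 3: prox(x) = [5.8967, -2.6247]
||prox(x)|| = 6.4544
Step 4: Proximal objective.
0.5*||prox-x||^2 = 1.6562
lambda*||prox|| = 11.747
Total = 13.4033


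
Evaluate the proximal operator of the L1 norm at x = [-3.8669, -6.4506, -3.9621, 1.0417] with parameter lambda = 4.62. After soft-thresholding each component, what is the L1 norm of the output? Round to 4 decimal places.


Soft-thresholding with lambda = 4.62:
prox(-3.8669) = sign(-3.8669)*max(|-3.8669| - 4.62, 0) = 0.0
prox(-6.4506) = sign(-6.4506)*max(|-6.4506| - 4.62, 0) = -1.8306
prox(-3.9621) = sign(-3.9621)*max(|-3.9621| - 4.62, 0) = 0.0
prox(1.0417) = sign(1.0417)*max(|1.0417| - 4.62, 0) = 0.0
prox(x) = [0.0, -1.8306, 0.0, 0.0]
||prox(x)||_1 = 0.0 + 1.8306 + 0.0 + 0.0 = 1.8306


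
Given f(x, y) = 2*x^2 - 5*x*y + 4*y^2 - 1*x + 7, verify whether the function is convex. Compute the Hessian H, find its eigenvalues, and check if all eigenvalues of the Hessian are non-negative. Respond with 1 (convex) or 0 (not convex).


The Hessian of f(x,y) = 2*x^2 - 5*x*y + 4*y^2 - 1*x + 7 is:
H = [[4, -5], [-5, 8]]
Trace = 4 + 8 = 12
Determinant = 4*8 - (-5)^2 = 7
Discriminant = (12)^2 - 4*7 = 116.0
Eigenvalues: lambda_1 = 0.6148, lambda_2 = 11.3852
The function is convex.

1


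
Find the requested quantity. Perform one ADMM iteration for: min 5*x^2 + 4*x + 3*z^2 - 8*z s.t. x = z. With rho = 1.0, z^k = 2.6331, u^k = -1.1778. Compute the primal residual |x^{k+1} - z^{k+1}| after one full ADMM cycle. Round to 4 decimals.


ADMM iteration with rho = 1.0, z^k = 2.6331, u^k = -1.1778
Step 1: x-update.
Minimize 5*x^2 + 4*x + (1.0/2)*(x - 2.6331 - 1.1778)^2
FOC: (2*5 + 1.0)*x = -4 + 1.0*(2.6331 + 1.1778)
x^{k+1} = -0.0172
Step 2: z-update.
Minimize 3*z^2 - 8*z + (1.0/2)*(-0.0172 - z - 1.1778)^2
FOC: (2*3 + 1.0)*z = 8 + 1.0*(-0.0172 - 1.1778)
z^{k+1} = 0.9721
Step 3: u-update.
u^{k+1} = -1.1778 - 0.0172 - 0.9721 = -2.1671
Step 4: Primal residual = |-0.0172 - 0.9721| = 0.9893


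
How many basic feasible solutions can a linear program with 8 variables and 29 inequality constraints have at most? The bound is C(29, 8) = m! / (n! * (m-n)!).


Each vertex corresponds to some choice of n active constraints out of m, so the number of vertices is at most C(m, n) = m! / (n!(m-n)!).
m = 29, n = 8
Numerator: 29 * 28 * 27 * 26 * 25 * 24 * 23 * 22
Denominator: 8! = 40320
C(29, 8) = 4292145


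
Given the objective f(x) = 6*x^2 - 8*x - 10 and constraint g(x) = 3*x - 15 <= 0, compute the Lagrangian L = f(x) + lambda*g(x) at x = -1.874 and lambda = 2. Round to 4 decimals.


Step 1: Evaluate f(x).
f(-1.874) = 6*(-1.874)^2 - 8*(-1.874) - 10 = 26.0633
Step 2: Evaluate g(x).
g(-1.874) = 3*-1.874 - 15 = -20.622
Step 3: Compute Lagrangian.
L = 26.0633 + 2*-20.622 = -15.1807


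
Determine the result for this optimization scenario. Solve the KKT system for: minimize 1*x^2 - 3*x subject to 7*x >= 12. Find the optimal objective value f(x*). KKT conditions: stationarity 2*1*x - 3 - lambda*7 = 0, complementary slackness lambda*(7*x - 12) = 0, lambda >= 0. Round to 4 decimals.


Step 1: Try lambda = 0 (constraint inactive).
x_unc = 3/(2*1) = 1.5
Check: 7*1.5 = 10.5 < 12 -- violated!
Step 2: Constraint must be active: 7*x = 12
x* = 12/7 = 1.7143 (rounded; the exact value 12/7 is used below)
lambda = (2*1*(12/7) - 3)/7 = 0.0612
Step 3: Compute optimal value.
f(x*) = 1*(12/7)^2 - 3*(12/7) = -2.2041


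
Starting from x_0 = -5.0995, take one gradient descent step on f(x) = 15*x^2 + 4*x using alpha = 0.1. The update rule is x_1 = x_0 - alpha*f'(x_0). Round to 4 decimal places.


We compute the gradient at x_0 and apply the update.
f'(x) = 30*x + 4
f'(-5.0995) = 30*-5.0995 + 4 = -148.985
x_1 = -5.0995 - 0.1*-148.985 = 9.799


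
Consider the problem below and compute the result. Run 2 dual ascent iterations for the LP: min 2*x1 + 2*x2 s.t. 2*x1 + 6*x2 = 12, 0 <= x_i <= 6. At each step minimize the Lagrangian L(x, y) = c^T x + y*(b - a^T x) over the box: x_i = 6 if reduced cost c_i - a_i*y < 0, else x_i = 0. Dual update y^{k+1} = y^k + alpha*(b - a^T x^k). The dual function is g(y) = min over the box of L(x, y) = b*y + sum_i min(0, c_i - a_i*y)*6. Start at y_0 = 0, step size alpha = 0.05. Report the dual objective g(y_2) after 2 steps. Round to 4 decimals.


Dual ascent for LP: min 2*x1 + 2*x2, 2*x1 + 6*x2 = 12, 0 <= x_i <= 6
Step 1: y^k = 0.0, reduced costs: (2.0, 2.0)
  x^k = (0.0, 0.0), subgradient = b - a^T x = 12.0
  y^{k+1} = 0.0 + 0.05*12.0 = 0.6
Step 2: y^k = 0.6, reduced costs: (0.8, -1.6)
  x^k = (0.0, 6.0), subgradient = b - a^T x = -24.0
  y^{k+1} = 0.6 + 0.05*-24.0 = -0.6
Dual objective at y_2 = -0.6: reduced costs (3.2, 5.6), box minimizer x = (0.0, 0.0)
g(y_2) = b*y + (c1 - a1*y)*x1 + (c2 - a2*y)*x2 = 12*(-0.6) + 3.2*0.0 + 5.6*0.0 = -7.2 + 0.0 + 0.0 = -7.2


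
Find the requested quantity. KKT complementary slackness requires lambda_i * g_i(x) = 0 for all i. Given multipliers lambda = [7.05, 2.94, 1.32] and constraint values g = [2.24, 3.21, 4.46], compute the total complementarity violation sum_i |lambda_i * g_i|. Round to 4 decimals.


KKT complementary slackness check:
lambda_1 * g_1 = 7.05 * 2.24 = 15.792
lambda_2 * g_2 = 2.94 * 3.21 = 9.4374
lambda_3 * g_3 = 1.32 * 4.46 = 5.8872
Total violation = 15.792 + 9.4374 + 5.8872 = 31.1166


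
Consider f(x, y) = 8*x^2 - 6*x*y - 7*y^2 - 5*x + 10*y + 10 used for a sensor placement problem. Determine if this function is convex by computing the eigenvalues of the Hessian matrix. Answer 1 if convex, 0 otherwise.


The Hessian of f(x,y) = 8*x^2 - 6*x*y - 7*y^2 - 5*x + 10*y + 10 is:
H = [[16, -6], [-6, -14]]
Trace = 16 - 14 = 2
Determinant = 16*-14 - (-6)^2 = -260
Discriminant = (2)^2 - 4*-260 = 1044.0
Eigenvalues: lambda_1 = -15.1555, lambda_2 = 17.1555
The function is not convex.

0


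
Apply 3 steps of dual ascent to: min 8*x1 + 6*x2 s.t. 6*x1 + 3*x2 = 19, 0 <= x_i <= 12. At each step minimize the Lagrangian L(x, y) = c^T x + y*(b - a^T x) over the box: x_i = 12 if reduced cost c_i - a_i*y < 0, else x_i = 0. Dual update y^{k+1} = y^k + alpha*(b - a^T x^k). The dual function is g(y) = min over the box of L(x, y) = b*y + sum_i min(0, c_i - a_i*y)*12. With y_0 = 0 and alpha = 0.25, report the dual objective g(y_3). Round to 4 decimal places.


Dual ascent for LP: min 8*x1 + 6*x2, 6*x1 + 3*x2 = 19, 0 <= x_i <= 12
Step 1: y^k = 0.0, reduced costs: (8.0, 6.0)
  x^k = (0.0, 0.0), subgradient = b - a^T x = 19.0
  y^{k+1} = 0.0 + 0.25*19.0 = 4.75
Step 2: y^k = 4.75, reduced costs: (-20.5, -8.25)
  x^k = (12.0, 12.0), subgradient = b - a^T x = -89.0
  y^{k+1} = 4.75 + 0.25*-89.0 = -17.5
Step 3: y^k = -17.5, reduced costs: (113.0, 58.5)
  x^k = (0.0, 0.0), subgradient = b - a^T x = 19.0
  y^{k+1} = -17.5 + 0.25*19.0 = -12.75
Dual objective at y_3 = -12.75: reduced costs (84.5, 44.25), box minimizer x = (0.0, 0.0)
g(y_3) = b*y + (c1 - a1*y)*x1 + (c2 - a2*y)*x2 = 19*(-12.75) + 84.5*0.0 + 44.25*0.0 = -242.25 + 0.0 + 0.0 = -242.25


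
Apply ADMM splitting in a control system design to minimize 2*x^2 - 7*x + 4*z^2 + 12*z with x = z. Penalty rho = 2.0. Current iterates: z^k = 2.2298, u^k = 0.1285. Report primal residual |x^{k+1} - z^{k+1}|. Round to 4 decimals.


ADMM iteration with rho = 2.0, z^k = 2.2298, u^k = 0.1285
Step 1: x-update.
Minimize 2*x^2 - 7*x + (2.0/2)*(x - 2.2298 + 0.1285)^2
FOC: (2*2 + 2.0)*x = 7 + 2.0*(2.2298 - 0.1285)
x^{k+1} = 1.8671
Step 2: z-update.
Minimize 4*z^2 + 12*z + (2.0/2)*(1.8671 - z + 0.1285)^2
FOC: (2*4 + 2.0)*z = -12 + 2.0*(1.8671 + 0.1285)
z^{k+1} = -0.8009
Step 3: u-update.
u^{k+1} = 0.1285 + 1.8671 + 0.8009 = 2.7965
Step 4: Primal residual = |1.8671 + 0.8009| = 2.668


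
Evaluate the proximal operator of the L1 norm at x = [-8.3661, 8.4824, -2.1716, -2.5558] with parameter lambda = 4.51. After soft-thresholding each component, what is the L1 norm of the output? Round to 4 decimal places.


Soft-thresholding with lambda = 4.51:
prox(-8.3661) = sign(-8.3661)*max(|-8.3661| - 4.51, 0) = -3.8561
prox(8.4824) = sign(8.4824)*max(|8.4824| - 4.51, 0) = 3.9724
prox(-2.1716) = sign(-2.1716)*max(|-2.1716| - 4.51, 0) = 0.0
prox(-2.5558) = sign(-2.5558)*max(|-2.5558| - 4.51, 0) = 0.0
prox(x) = [-3.8561, 3.9724, 0.0, 0.0]
||prox(x)||_1 = 3.8561 + 3.9724 + 0.0 + 0.0 = 7.8285


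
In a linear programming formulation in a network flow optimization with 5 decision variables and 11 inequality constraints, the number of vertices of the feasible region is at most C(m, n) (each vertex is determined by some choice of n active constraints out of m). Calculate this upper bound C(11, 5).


Each vertex corresponds to some choice of n active constraints out of m, so the number of vertices is at most C(m, n) = m! / (n!(m-n)!).
m = 11, n = 5
Numerator: 11 * 10 * 9 * 8 * 7
Denominator: 5! = 120
C(11, 5) = 462


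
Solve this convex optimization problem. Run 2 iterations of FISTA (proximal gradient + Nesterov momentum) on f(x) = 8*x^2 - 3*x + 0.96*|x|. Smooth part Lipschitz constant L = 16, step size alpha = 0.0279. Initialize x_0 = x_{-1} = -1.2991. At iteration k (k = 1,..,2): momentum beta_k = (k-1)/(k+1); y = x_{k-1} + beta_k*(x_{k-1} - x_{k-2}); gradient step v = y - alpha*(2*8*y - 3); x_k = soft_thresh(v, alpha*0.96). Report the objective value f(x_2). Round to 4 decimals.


FISTA on f(x) = 8*x^2 - 3*x + 0.96*|x|
L = 16, alpha = 0.0279
Iteration 1: beta = 0.0, y = -1.2991 + 0.0*(-1.2991 + 1.2991) = -1.2991
  grad(y) = -23.7856, v = y - alpha*grad = -0.6355
  prox(v) = soft_thresh(-0.6355, 0.0268) = -0.6087
Iteration 2: beta = 0.3333, y = -0.6087 + 0.3333*(-0.6087 + 1.2991) = -0.3786
  grad(y) = -9.057, v = y - alpha*grad = -0.1259
  prox(v) = soft_thresh(-0.1259, 0.0268) = -0.0991
f(x_2) = 8*(-0.0991)^2 - 3*(-0.0991) + 0.96*|-0.0991| = 0.4709


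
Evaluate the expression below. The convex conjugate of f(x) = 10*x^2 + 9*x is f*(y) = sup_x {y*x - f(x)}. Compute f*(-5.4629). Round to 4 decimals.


f*(y) = sup_x {y*x - a*x^2 - b*x} = sup_x {(y-b)*x - a*x^2}
FOC: (y - b) - 2a*x = 0 => x* = (y - b)/(2a)
x* = (-5.4629 - 9)/(2*10) = -0.7231
f*(-5.4629) = (y-b)^2/(4a) = (-5.4629 - 9)^2/(4*10)
= 209.1755/40 = 5.2294


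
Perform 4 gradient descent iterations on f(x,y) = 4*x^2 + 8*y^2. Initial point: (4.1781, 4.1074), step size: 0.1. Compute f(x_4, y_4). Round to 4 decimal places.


Gradient descent on f(x,y) = 4*x^2 + 8*y^2.
Starting point: (4.1781, 4.1074), alpha = 0.1
Step 1: grad_x = 2*4*4.1781 = 33.4248, grad_y = 2*8*4.1074 = 65.7184
  x_1 = 4.1781 - 0.1*33.4248 = 0.8356
  y_1 = 4.1074 - 0.1*65.7184 = -2.4644
Step 2: grad_x = 2*4*0.8356 = 6.685, grad_y = 2*8*-2.4644 = -39.431
  x_2 = 0.8356 - 0.1*6.685 = 0.1671
  y_2 = -2.4644 - 0.1*-39.431 = 1.4787
Step 3: grad_x = 2*4*0.1671 = 1.337, grad_y = 2*8*1.4787 = 23.6586
  x_3 = 0.1671 - 0.1*1.337 = 0.0334
  y_3 = 1.4787 - 0.1*23.6586 = -0.8872
Step 4: grad_x = 2*4*0.0334 = 0.2674, grad_y = 2*8*-0.8872 = -14.1952
  x_4 = 0.0334 - 0.1*0.2674 = 0.0067
  y_4 = -0.8872 - 0.1*-14.1952 = 0.5323
f(0.0067, 0.5323) = 4*0.0067^2 + 8*0.5323^2 = 2.2671


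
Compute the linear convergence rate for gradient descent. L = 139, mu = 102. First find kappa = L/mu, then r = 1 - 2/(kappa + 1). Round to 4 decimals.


Step 1: Compute the condition number.
kappa = L/mu = 139/102 = 1.3627
Step 2: Compute the convergence rate.
r = 1 - 2/(kappa + 1) = 1 - 2*mu/(L + mu) = (L - mu)/(L + mu) = 37/241 = 0.1535


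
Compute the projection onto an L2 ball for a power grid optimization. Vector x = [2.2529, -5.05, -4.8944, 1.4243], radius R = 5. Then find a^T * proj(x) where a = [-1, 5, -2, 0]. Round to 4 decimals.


Step 1: Compute ||x|| (intermediates to 6 decimals).
||x|| = sqrt(2.2529^2 + (-5.05)^2 + (-4.8944)^2 + 1.4243^2) = 7.520761
Step 2: Project.
Since ||x|| > R, scale = R/||x|| = 5/7.520761 = 0.664826, proj(x) = scale * x
proj(x) = [1.497786, -3.357371, -3.253924, 0.946912]
Step 3: Dot product.
a^T * proj(x) = -1*1.497786 + 5*(-3.357371) - 2*(-3.253924) + 0*0.946912 = -11.7768


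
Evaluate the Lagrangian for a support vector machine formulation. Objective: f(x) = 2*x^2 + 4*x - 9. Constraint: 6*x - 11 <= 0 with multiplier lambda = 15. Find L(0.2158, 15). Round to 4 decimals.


Step 1: Evaluate f(x).
f(0.2158) = 2*0.2158^2 + 4*0.2158 - 9 = -8.0437
Step 2: Evaluate g(x).
g(0.2158) = 6*0.2158 - 11 = -9.7052
Step 3: Compute Lagrangian.
L = -8.0437 + 15*-9.7052 = -153.6217


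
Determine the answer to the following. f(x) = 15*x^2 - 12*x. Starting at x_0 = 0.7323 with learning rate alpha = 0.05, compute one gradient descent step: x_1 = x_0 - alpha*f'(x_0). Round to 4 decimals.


We compute the gradient at x_0 and apply the update.
f'(x) = 30*x - 12
f'(0.7323) = 30*0.7323 - 12 = 9.969
x_1 = 0.7323 - 0.05*9.969 = 0.2339


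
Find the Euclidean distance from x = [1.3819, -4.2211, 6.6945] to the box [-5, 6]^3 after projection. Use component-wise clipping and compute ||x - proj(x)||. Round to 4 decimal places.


Project each component onto [-5, 6].
clip(1.3819) = 1.3819, clip(-4.2211) = -4.2211, clip(6.6945) = 6.0
Projection = [1.3819, -4.2211, 6.0]
Squared diffs: [0.0, 0.0, 0.4823]
Distance = sqrt(0.4823) = 0.6945


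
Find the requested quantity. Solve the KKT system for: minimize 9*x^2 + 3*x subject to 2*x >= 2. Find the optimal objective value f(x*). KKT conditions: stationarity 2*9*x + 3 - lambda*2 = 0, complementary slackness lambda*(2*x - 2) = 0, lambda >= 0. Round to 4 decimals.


Step 1: Try lambda = 0 (constraint inactive).
x_unc = -3/(2*9) = -0.1667
Check: 2*-0.1667 = -0.3334 < 2 -- violated!
Step 2: Constraint must be active: 2*x = 2
x* = 2/2 = 1.0
lambda = (2*9*1.0 + 3)/2 = 10.5
Step 3: Compute optimal value.
f(x*) = 9*1.0^2 + 3*1.0 = 12.0


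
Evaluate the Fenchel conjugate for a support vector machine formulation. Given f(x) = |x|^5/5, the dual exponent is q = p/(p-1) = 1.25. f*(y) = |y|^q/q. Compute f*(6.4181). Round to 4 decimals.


The conjugate exponent q satisfies 1/p + 1/q = 1.
p = 5, so q = 5/(5 - 1) = 1.25
|y|^q = 6.4181^1.25 = 10.2155
f*(6.4181) = 10.2155 / 1.25 = 8.1724


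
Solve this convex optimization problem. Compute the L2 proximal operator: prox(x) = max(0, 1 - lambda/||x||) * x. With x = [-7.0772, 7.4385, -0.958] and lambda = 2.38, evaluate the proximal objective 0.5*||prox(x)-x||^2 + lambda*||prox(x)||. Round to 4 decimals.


Step 1: Compute ||x||.
||x|| = 10.3119
Step 2: Compute scaling factor.
scale = max(0, 1 - 2.38/10.3119) = 0.7692
Step 3: prox(x) = [-5.4438, 5.7217, -0.7369]
||prox(x)|| = 7.9319
Step 4: Proximal objective.
0.5*||prox-x||^2 = 2.8322
lambda*||prox|| = 18.8779
Total = 21.7102


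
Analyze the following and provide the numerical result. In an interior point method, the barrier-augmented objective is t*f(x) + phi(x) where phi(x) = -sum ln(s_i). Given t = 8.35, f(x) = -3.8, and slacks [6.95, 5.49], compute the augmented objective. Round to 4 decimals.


Step 1: Compute log-barrier.
ln values: [1.9387, 1.7029]
phi = -(1.9387 + 1.7029) = -3.6417
Step 2: Compute augmented objective.
t*f(x) = 8.35*-3.8 = -31.73
Total = -31.73 - 3.6417 = -35.3717


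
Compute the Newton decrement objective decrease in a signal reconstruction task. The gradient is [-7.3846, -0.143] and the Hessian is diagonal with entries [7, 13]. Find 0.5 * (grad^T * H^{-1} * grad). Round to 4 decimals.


Step 1: H is diagonal, so H^(-1) * g = [-1.0549, -0.011].
Step 2: g^T H^(-1) g = sum_i g_i^2 / H_ii
  = (-7.3846)^2/7 + (-0.143)^2/13
  = 7.7903 + 0.0016 = 7.7919
Step 3: Objective decrease = 0.5 * g^T H^(-1) g = 3.896


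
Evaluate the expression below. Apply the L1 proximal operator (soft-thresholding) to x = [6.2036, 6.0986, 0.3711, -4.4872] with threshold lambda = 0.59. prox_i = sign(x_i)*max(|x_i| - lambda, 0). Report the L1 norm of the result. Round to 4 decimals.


Soft-thresholding with lambda = 0.59:
prox(6.2036) = sign(6.2036)*max(|6.2036| - 0.59, 0) = 5.6136
prox(6.0986) = sign(6.0986)*max(|6.0986| - 0.59, 0) = 5.5086
prox(0.3711) = sign(0.3711)*max(|0.3711| - 0.59, 0) = 0.0
prox(-4.4872) = sign(-4.4872)*max(|-4.4872| - 0.59, 0) = -3.8972
prox(x) = [5.6136, 5.5086, 0.0, -3.8972]
||prox(x)||_1 = 5.6136 + 5.5086 + 0.0 + 3.8972 = 15.0194


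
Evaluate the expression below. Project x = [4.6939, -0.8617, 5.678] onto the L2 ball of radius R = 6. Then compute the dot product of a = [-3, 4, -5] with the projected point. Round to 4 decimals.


Step 1: Compute ||x|| (intermediates to 6 decimals).
||x|| = sqrt(4.6939^2 + (-0.8617)^2 + 5.678^2) = 7.417204
Step 2: Project.
Since ||x|| > R, scale = R/||x|| = 6/7.417204 = 0.80893, proj(x) = scale * x
proj(x) = [3.797037, -0.697055, 4.593105]
Step 3: Dot product.
a^T * proj(x) = -3*3.797037 + 4*(-0.697055) - 5*4.593105 = -37.1449


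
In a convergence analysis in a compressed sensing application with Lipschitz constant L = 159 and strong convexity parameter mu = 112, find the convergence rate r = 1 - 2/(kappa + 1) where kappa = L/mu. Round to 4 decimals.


Step 1: Compute the condition number.
kappa = L/mu = 159/112 = 1.4196
Step 2: Compute the convergence rate.
r = 1 - 2/(kappa + 1) = 1 - 2*mu/(L + mu) = (L - mu)/(L + mu) = 47/271 = 0.1734


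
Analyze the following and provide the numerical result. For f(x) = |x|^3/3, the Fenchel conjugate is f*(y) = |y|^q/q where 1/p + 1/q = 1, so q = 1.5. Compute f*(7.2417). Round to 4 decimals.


The conjugate exponent q satisfies 1/p + 1/q = 1.
p = 3, so q = 3/(3 - 1) = 1.5
|y|^q = 7.2417^1.5 = 19.4877
f*(7.2417) = 19.4877 / 1.5 = 12.9918


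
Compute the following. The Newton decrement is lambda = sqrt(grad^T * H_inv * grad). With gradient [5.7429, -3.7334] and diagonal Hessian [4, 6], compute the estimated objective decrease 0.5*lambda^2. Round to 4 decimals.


Step 1: H is diagonal, so H^(-1) * g = [1.4357, -0.6222].
Step 2: g^T H^(-1) g = sum_i g_i^2 / H_ii
  = (5.7429)^2/4 + (-3.7334)^2/6
  = 8.2452 + 2.323 = 10.5683
Step 3: Objective decrease = 0.5 * g^T H^(-1) g = 5.2841


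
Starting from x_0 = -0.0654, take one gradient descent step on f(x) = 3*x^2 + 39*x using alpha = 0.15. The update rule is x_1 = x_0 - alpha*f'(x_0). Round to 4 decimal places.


We compute the gradient at x_0 and apply the update.
f'(x) = 6*x + 39
f'(-0.0654) = 6*-0.0654 + 39 = 38.6076
x_1 = -0.0654 - 0.15*38.6076 = -5.8565


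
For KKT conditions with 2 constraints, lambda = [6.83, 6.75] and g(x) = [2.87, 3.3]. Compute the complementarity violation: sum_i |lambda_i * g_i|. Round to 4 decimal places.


KKT complementary slackness check:
lambda_1 * g_1 = 6.83 * 2.87 = 19.6021
lambda_2 * g_2 = 6.75 * 3.3 = 22.275
Total violation = 19.6021 + 22.275 = 41.8771


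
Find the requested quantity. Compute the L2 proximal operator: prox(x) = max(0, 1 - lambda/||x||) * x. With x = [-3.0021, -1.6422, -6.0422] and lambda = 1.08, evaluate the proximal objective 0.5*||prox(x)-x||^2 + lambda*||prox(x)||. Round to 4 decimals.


Step 1: Compute ||x||.
||x|| = 6.9439
Step 2: Compute scaling factor.
scale = max(0, 1 - 1.08/6.9439) = 0.8445
Step 3: prox(x) = [-2.5352, -1.3868, -5.1024]
||prox(x)|| = 5.8639
Step 4: Proximal objective.
0.5*||prox-x||^2 = 0.5832
lambda*||prox|| = 6.333
Total = 6.9162


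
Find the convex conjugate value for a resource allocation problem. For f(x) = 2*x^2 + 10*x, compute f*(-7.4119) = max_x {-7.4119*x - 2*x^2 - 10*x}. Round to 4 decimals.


f*(y) = sup_x {y*x - a*x^2 - b*x} = sup_x {(y-b)*x - a*x^2}
FOC: (y - b) - 2a*x = 0 => x* = (y - b)/(2a)
x* = (-7.4119 - 10)/(2*2) = -4.353
f*(-7.4119) = (y-b)^2/(4a) = (-7.4119 - 10)^2/(4*2)
= 303.1743/8 = 37.8968


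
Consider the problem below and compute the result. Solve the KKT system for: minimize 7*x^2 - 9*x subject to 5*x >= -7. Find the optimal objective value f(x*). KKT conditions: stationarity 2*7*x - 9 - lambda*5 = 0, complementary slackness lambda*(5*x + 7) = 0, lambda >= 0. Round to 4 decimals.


Step 1: Try lambda = 0 (constraint inactive).
Stationarity: 2*7*x - 9 = 0
x* = 9/(2*7) = 9/14 = 0.6429 (rounded; the exact value 9/14 is used below)
Check constraint: 5*0.6429 = 3.2145 >= -7 -- satisfied.
Step 2: Compute optimal value.
f(x*) = 7*(9/14)^2 - 9*(9/14) = -2.8929


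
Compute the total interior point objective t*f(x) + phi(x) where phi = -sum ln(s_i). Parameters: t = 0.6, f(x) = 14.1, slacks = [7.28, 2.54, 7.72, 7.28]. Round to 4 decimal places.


Step 1: Compute log-barrier.
ln values: [1.9851, 0.9322, 2.0438, 1.9851]
phi = -(1.9851 + 0.9322 + 2.0438 + 1.9851) = -6.9462
Step 2: Compute augmented objective.
t*f(x) = 0.6*14.1 = 8.46
Total = 8.46 - 6.9462 = 1.5138


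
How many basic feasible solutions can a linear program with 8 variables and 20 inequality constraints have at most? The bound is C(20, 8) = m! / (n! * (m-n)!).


Each vertex corresponds to some choice of n active constraints out of m, so the number of vertices is at most C(m, n) = m! / (n!(m-n)!).
m = 20, n = 8
Numerator: 20 * 19 * 18 * 17 * 16 * 15 * 14 * 13
Denominator: 8! = 40320
C(20, 8) = 125970


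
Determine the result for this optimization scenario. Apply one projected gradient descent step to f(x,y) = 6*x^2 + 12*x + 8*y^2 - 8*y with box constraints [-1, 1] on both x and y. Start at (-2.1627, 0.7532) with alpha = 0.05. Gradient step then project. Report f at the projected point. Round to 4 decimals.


Step 1: Compute gradient at (-2.1627, 0.7532).
grad_x = 2*6*-2.1627 + 12 = -13.9524
grad_y = 2*8*0.7532 - 8 = 4.0512
Step 2: Gradient step.
x_raw = -2.1627 - 0.05*-13.9524 = -1.4651
y_raw = 0.7532 - 0.05*4.0512 = 0.5506
Step 3: Project onto [-1, 1].
x_proj = clip(-1.4651) = -1.0
y_proj = clip(0.5506) = 0.5506
Step 4: Evaluate f.
f(-1.0, 0.5506) = -7.9795


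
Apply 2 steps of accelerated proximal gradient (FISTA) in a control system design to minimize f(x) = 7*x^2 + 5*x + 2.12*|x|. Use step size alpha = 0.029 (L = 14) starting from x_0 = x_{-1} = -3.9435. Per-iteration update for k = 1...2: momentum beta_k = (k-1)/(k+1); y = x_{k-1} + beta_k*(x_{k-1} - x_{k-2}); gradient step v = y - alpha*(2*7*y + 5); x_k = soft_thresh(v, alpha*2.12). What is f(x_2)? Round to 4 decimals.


FISTA on f(x) = 7*x^2 + 5*x + 2.12*|x|
L = 14, alpha = 0.029
Iteration 1: beta = 0.0, y = -3.9435 + 0.0*(-3.9435 + 3.9435) = -3.9435
  grad(y) = -50.209, v = y - alpha*grad = -2.4874
  prox(v) = soft_thresh(-2.4874, 0.0615) = -2.426
Iteration 2: beta = 0.3333, y = -2.426 + 0.3333*(-2.426 + 3.9435) = -1.9201
  grad(y) = -21.8816, v = y - alpha*grad = -1.2855
  prox(v) = soft_thresh(-1.2855, 0.0615) = -1.2241
f(x_2) = 7*(-1.2241)^2 + 5*(-1.2241) + 2.12*|-1.2241| = 6.9631


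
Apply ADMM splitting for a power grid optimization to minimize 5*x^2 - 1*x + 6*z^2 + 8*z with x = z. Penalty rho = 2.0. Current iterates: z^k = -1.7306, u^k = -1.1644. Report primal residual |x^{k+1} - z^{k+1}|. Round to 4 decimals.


ADMM iteration with rho = 2.0, z^k = -1.7306, u^k = -1.1644
Step 1: x-update.
Minimize 5*x^2 - 1*x + (2.0/2)*(x + 1.7306 - 1.1644)^2
FOC: (2*5 + 2.0)*x = 1 + 2.0*(-1.7306 + 1.1644)
x^{k+1} = -0.011
Step 2: z-update.
Minimize 6*z^2 + 8*z + (2.0/2)*(-0.011 - z - 1.1644)^2
FOC: (2*6 + 2.0)*z = -8 + 2.0*(-0.011 - 1.1644)
z^{k+1} = -0.7393
Step 3: u-update.
u^{k+1} = -1.1644 - 0.011 + 0.7393 = -0.4361
Step 4: Primal residual = |-0.011 + 0.7393| = 0.7283


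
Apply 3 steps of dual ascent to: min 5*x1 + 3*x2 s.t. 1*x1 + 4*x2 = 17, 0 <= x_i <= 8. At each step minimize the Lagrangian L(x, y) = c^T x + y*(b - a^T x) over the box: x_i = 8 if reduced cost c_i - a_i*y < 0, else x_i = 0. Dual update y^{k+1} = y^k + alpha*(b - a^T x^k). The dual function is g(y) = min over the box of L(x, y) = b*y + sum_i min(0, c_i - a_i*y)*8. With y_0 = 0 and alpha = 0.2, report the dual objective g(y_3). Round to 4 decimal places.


Dual ascent for LP: min 5*x1 + 3*x2, 1*x1 + 4*x2 = 17, 0 <= x_i <= 8
Step 1: y^k = 0.0, reduced costs: (5.0, 3.0)
  x^k = (0.0, 0.0), subgradient = b - a^T x = 17.0
  y^{k+1} = 0.0 + 0.2*17.0 = 3.4
Step 2: y^k = 3.4, reduced costs: (1.6, -10.6)
  x^k = (0.0, 8.0), subgradient = b - a^T x = -15.0
  y^{k+1} = 3.4 + 0.2*-15.0 = 0.4
Step 3: y^k = 0.4, reduced costs: (4.6, 1.4)
  x^k = (0.0, 0.0), subgradient = b - a^T x = 17.0
  y^{k+1} = 0.4 + 0.2*17.0 = 3.8
Dual objective at y_3 = 3.8: reduced costs (1.2, -12.2), box minimizer x = (0.0, 8.0)
g(y_3) = b*y + (c1 - a1*y)*x1 + (c2 - a2*y)*x2 = 17*3.8 + 1.2*0.0 + (-12.2)*8.0 = 64.6 + 0.0 - 97.6 = -33.0


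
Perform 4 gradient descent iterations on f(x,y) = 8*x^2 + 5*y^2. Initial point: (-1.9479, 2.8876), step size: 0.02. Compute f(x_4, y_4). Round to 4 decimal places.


Gradient descent on f(x,y) = 8*x^2 + 5*y^2.
Starting point: (-1.9479, 2.8876), alpha = 0.02
Step 1: grad_x = 2*8*-1.9479 = -31.1664, grad_y = 2*5*2.8876 = 28.876
  x_1 = -1.9479 - 0.02*-31.1664 = -1.3246
  y_1 = 2.8876 - 0.02*28.876 = 2.3101
Step 2: grad_x = 2*8*-1.3246 = -21.1932, grad_y = 2*5*2.3101 = 23.1008
  x_2 = -1.3246 - 0.02*-21.1932 = -0.9007
  y_2 = 2.3101 - 0.02*23.1008 = 1.8481
Step 3: grad_x = 2*8*-0.9007 = -14.4113, grad_y = 2*5*1.8481 = 18.4806
  x_3 = -0.9007 - 0.02*-14.4113 = -0.6125
  y_3 = 1.8481 - 0.02*18.4806 = 1.4785
Step 4: grad_x = 2*8*-0.6125 = -9.7997, grad_y = 2*5*1.4785 = 14.7845
  x_4 = -0.6125 - 0.02*-9.7997 = -0.4165
  y_4 = 1.4785 - 0.02*14.7845 = 1.1828
f(-0.4165, 1.1828) = 8*(-0.4165)^2 + 5*1.1828^2 = 8.3823


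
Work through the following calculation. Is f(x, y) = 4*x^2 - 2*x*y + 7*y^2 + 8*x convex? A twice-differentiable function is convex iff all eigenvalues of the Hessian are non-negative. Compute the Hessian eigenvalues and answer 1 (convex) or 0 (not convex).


The Hessian of f(x,y) = 4*x^2 - 2*x*y + 7*y^2 + 8*x is:
H = [[8, -2], [-2, 14]]
Trace = 8 + 14 = 22
Determinant = 8*14 - (-2)^2 = 108
Discriminant = (22)^2 - 4*108 = 52.0
Eigenvalues: lambda_1 = 7.3944, lambda_2 = 14.6056
The function is convex.

1


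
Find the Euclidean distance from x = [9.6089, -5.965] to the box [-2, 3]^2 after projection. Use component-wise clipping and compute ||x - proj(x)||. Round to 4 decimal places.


Project each component onto [-2, 3].
clip(9.6089) = 3.0, clip(-5.965) = -2.0
Projection = [3.0, -2.0]
Squared diffs: [43.6776, 15.7212]
Distance = sqrt(59.3988) = 7.7071


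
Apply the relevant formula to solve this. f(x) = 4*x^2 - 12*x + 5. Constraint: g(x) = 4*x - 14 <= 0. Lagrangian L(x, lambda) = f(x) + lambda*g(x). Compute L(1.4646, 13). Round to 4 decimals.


Step 1: Evaluate f(x).
f(1.4646) = 4*1.4646^2 - 12*1.4646 + 5 = -3.995
Step 2: Evaluate g(x).
g(1.4646) = 4*1.4646 - 14 = -8.1416
Step 3: Compute Lagrangian.
L = -3.995 + 13*-8.1416 = -109.8358


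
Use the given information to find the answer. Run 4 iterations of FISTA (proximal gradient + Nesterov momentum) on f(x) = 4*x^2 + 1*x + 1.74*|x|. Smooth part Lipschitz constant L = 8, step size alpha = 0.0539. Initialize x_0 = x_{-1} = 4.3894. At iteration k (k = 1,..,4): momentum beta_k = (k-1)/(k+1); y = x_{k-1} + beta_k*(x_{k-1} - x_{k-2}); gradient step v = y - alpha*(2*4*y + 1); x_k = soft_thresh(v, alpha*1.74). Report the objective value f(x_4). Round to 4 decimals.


FISTA on f(x) = 4*x^2 + 1*x + 1.74*|x|
L = 8, alpha = 0.0539
Iteration 1: beta = 0.0, y = 4.3894 + 0.0*(4.3894 - 4.3894) = 4.3894
  grad(y) = 36.1152, v = y - alpha*grad = 2.4428
  prox(v) = soft_thresh(2.4428, 0.0938) = 2.349
Iteration 2: beta = 0.3333, y = 2.349 + 0.3333*(2.349 - 4.3894) = 1.6689
  grad(y) = 14.351, v = y - alpha*grad = 0.8954
  prox(v) = soft_thresh(0.8954, 0.0938) = 0.8016
Iteration 3: beta = 0.5, y = 0.8016 + 0.5*(0.8016 - 2.349) = 0.0279
  grad(y) = 1.2228, v = y - alpha*grad = -0.0381
  prox(v) = soft_thresh(-0.0381, 0.0938) = 0.0
Iteration 4: beta = 0.6, y = 0.0 + 0.6*(0.0 - 0.8016) = -0.4809
  grad(y) = -2.8475, v = y - alpha*grad = -0.3275
  prox(v) = soft_thresh(-0.3275, 0.0938) = -0.2337
f(x_4) = 4*(-0.2337)^2 + 1*(-0.2337) + 1.74*|-0.2337| = 0.3913


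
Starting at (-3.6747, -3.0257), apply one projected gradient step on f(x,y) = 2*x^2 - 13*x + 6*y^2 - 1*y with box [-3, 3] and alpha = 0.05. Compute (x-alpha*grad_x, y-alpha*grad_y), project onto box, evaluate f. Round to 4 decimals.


Step 1: Compute gradient at (-3.6747, -3.0257).
grad_x = 2*2*-3.6747 - 13 = -27.6988
grad_y = 2*6*-3.0257 - 1 = -37.3084
Step 2: Gradient step.
x_raw = -3.6747 - 0.05*-27.6988 = -2.2898
y_raw = -3.0257 - 0.05*-37.3084 = -1.1603
Step 3: Project onto [-3, 3].
x_proj = clip(-2.2898) = -2.2898
y_proj = clip(-1.1603) = -1.1603
Step 4: Evaluate f.
f(-2.2898, -1.1603) = 49.4907


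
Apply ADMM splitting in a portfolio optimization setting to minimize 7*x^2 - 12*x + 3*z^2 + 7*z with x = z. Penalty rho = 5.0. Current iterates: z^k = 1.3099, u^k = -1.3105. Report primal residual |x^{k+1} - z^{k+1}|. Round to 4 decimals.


ADMM iteration with rho = 5.0, z^k = 1.3099, u^k = -1.3105
Step 1: x-update.
Minimize 7*x^2 - 12*x + (5.0/2)*(x - 1.3099 - 1.3105)^2
FOC: (2*7 + 5.0)*x = 12 + 5.0*(1.3099 + 1.3105)
x^{k+1} = 1.3212
Step 2: z-update.
Minimize 3*z^2 + 7*z + (5.0/2)*(1.3212 - z - 1.3105)^2
FOC: (2*3 + 5.0)*z = -7 + 5.0*(1.3212 - 1.3105)
z^{k+1} = -0.6315
Step 3: u-update.
u^{k+1} = -1.3105 + 1.3212 + 0.6315 = 0.6422
Step 4: Primal residual = |1.3212 + 0.6315| = 1.9527


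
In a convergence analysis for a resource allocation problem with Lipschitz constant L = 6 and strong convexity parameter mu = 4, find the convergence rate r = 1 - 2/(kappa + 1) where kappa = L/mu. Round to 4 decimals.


Step 1: Compute the condition number.
kappa = L/mu = 6/4 = 1.5
Step 2: Compute the convergence rate.
r = 1 - 2/(kappa + 1) = 1 - 2*mu/(L + mu) = (L - mu)/(L + mu) = 2/10 = 0.2


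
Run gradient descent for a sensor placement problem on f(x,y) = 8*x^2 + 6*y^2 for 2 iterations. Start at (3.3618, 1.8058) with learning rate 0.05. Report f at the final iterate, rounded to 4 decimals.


Gradient descent on f(x,y) = 8*x^2 + 6*y^2.
Starting point: (3.3618, 1.8058), alpha = 0.05
Step 1: grad_x = 2*8*3.3618 = 53.7888, grad_y = 2*6*1.8058 = 21.6696
  x_1 = 3.3618 - 0.05*53.7888 = 0.6724
  y_1 = 1.8058 - 0.05*21.6696 = 0.7223
Step 2: grad_x = 2*8*0.6724 = 10.7578, grad_y = 2*6*0.7223 = 8.6678
  x_2 = 0.6724 - 0.05*10.7578 = 0.1345
  y_2 = 0.7223 - 0.05*8.6678 = 0.2889
f(0.1345, 0.2889) = 8*0.1345^2 + 6*0.2889^2 = 0.6455


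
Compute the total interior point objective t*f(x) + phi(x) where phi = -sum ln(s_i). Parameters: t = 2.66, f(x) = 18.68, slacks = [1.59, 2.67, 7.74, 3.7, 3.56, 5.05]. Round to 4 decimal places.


Step 1: Compute log-barrier.
ln values: [0.4637, 0.9821, 2.0464, 1.3083, 1.2698, 1.6194]
phi = -(0.4637 + 0.9821 + 2.0464 + 1.3083 + 1.2698 + 1.6194) = -7.6897
Step 2: Compute augmented objective.
t*f(x) = 2.66*18.68 = 49.6888
Total = 49.6888 - 7.6897 = 41.9991


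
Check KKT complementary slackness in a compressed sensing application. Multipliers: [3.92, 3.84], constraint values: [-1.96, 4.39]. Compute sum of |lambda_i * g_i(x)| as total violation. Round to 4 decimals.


KKT complementary slackness check:
lambda_1 * g_1 = 3.92 * -1.96 = -7.6832
lambda_2 * g_2 = 3.84 * 4.39 = 16.8576
Total violation = 7.6832 + 16.8576 = 24.5408


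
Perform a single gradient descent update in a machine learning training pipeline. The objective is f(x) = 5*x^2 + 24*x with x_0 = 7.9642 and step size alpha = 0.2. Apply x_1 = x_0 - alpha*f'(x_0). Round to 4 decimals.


We compute the gradient at x_0 and apply the update.
f'(x) = 10*x + 24
f'(7.9642) = 10*7.9642 + 24 = 103.642
x_1 = 7.9642 - 0.2*103.642 = -12.7642


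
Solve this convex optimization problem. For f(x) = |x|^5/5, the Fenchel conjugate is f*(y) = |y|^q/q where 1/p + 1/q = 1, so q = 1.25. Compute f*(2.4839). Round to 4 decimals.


The conjugate exponent q satisfies 1/p + 1/q = 1.
p = 5, so q = 5/(5 - 1) = 1.25
|y|^q = 2.4839^1.25 = 3.1183
f*(2.4839) = 3.1183 / 1.25 = 2.4946


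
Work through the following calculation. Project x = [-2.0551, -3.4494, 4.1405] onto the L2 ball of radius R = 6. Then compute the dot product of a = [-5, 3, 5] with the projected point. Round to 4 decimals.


Step 1: Compute ||x|| (intermediates to 6 decimals).
||x|| = sqrt((-2.0551)^2 + (-3.4494)^2 + 4.1405^2) = 5.767628
Step 2: Project.
Since ||x|| <= R, proj = x (no scaling needed).
proj(x) = [-2.0551, -3.4494, 4.1405]
Step 3: Dot product.
a^T * proj(x) = -5*(-2.0551) + 3*(-3.4494) + 5*4.1405 = 20.6298


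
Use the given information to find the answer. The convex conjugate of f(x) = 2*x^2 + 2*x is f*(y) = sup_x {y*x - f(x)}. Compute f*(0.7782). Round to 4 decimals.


f*(y) = sup_x {y*x - a*x^2 - b*x} = sup_x {(y-b)*x - a*x^2}
FOC: (y - b) - 2a*x = 0 => x* = (y - b)/(2a)
x* = (0.7782 - 2)/(2*2) = -0.3055
f*(0.7782) = (y-b)^2/(4a) = (0.7782 - 2)^2/(4*2)
= 1.4928/8 = 0.1866


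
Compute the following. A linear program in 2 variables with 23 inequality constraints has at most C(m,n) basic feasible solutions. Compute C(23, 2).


Each vertex corresponds to some choice of n active constraints out of m, so the number of vertices is at most C(m, n) = m! / (n!(m-n)!).
m = 23, n = 2
Numerator: 23 * 22
Denominator: 2! = 2
C(23, 2) = 253


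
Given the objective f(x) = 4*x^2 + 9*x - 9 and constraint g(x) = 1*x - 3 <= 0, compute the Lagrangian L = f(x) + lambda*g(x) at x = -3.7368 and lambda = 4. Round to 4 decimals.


Step 1: Evaluate f(x).
f(-3.7368) = 4*(-3.7368)^2 + 9*(-3.7368) - 9 = 13.2235
Step 2: Evaluate g(x).
g(-3.7368) = 1*-3.7368 - 3 = -6.7368
Step 3: Compute Lagrangian.
L = 13.2235 + 4*-6.7368 = -13.7237


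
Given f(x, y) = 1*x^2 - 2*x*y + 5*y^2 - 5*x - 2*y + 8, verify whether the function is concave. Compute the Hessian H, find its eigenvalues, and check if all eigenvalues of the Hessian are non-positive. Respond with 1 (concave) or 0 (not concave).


The Hessian of f(x,y) = 1*x^2 - 2*x*y + 5*y^2 - 5*x - 2*y + 8 is:
H = [[2, -2], [-2, 10]]
Trace = 2 + 10 = 12
Determinant = 2*10 - (-2)^2 = 16
Discriminant = (12)^2 - 4*16 = 80.0
Eigenvalues: lambda_1 = 1.5279, lambda_2 = 10.4721
The function is not concave.

0


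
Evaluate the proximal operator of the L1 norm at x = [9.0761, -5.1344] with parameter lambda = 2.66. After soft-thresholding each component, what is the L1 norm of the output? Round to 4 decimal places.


Soft-thresholding with lambda = 2.66:
prox(9.0761) = sign(9.0761)*max(|9.0761| - 2.66, 0) = 6.4161
prox(-5.1344) = sign(-5.1344)*max(|-5.1344| - 2.66, 0) = -2.4744
prox(x) = [6.4161, -2.4744]
||prox(x)||_1 = 6.4161 + 2.4744 = 8.8905


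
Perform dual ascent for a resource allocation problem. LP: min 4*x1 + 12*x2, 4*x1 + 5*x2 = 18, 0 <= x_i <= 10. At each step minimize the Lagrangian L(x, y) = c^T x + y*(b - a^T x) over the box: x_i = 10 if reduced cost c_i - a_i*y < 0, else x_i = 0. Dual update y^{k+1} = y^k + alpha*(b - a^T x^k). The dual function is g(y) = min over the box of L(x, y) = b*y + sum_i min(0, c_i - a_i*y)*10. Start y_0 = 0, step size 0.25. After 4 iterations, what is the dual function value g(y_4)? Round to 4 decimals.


Dual ascent for LP: min 4*x1 + 12*x2, 4*x1 + 5*x2 = 18, 0 <= x_i <= 10
Step 1: y^k = 0.0, reduced costs: (4.0, 12.0)
  x^k = (0.0, 0.0), subgradient = b - a^T x = 18.0
  y^{k+1} = 0.0 + 0.25*18.0 = 4.5
Step 2: y^k = 4.5, reduced costs: (-14.0, -10.5)
  x^k = (10.0, 10.0), subgradient = b - a^T x = -72.0
  y^{k+1} = 4.5 + 0.25*-72.0 = -13.5
Step 3: y^k = -13.5, reduced costs: (58.0, 79.5)
  x^k = (0.0, 0.0), subgradient = b - a^T x = 18.0
  y^{k+1} = -13.5 + 0.25*18.0 = -9.0
Step 4: y^k = -9.0, reduced costs: (40.0, 57.0)
  x^k = (0.0, 0.0), subgradient = b - a^T x = 18.0
  y^{k+1} = -9.0 + 0.25*18.0 = -4.5
Dual objective at y_4 = -4.5: reduced costs (22.0, 34.5), box minimizer x = (0.0, 0.0)
g(y_4) = b*y + (c1 - a1*y)*x1 + (c2 - a2*y)*x2 = 18*(-4.5) + 22.0*0.0 + 34.5*0.0 = -81.0 + 0.0 + 0.0 = -81.0


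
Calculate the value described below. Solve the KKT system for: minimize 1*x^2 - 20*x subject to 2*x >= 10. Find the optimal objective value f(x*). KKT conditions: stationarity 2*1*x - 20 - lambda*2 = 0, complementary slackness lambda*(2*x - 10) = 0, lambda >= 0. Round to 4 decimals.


Step 1: Try lambda = 0 (constraint inactive).
Stationarity: 2*1*x - 20 = 0
x* = 20/(2*1) = 10.0
Check constraint: 2*10.0 = 20.0 >= 10 -- satisfied.
Step 2: Compute optimal value.
f(x*) = 1*10.0^2 - 20*10.0 = -100.0


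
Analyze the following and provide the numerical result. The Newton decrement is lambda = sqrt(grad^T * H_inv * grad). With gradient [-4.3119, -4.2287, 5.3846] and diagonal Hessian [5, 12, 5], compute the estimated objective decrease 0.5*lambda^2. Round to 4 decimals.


Step 1: H is diagonal, so H^(-1) * g = [-0.8624, -0.3524, 1.0769].
Step 2: g^T H^(-1) g = sum_i g_i^2 / H_ii
  = (-4.3119)^2/5 + (-4.2287)^2/12 + (5.3846)^2/5
  = 3.7185 + 1.4902 + 5.7988 = 11.0074
Step 3: Objective decrease = 0.5 * g^T H^(-1) g = 5.5037


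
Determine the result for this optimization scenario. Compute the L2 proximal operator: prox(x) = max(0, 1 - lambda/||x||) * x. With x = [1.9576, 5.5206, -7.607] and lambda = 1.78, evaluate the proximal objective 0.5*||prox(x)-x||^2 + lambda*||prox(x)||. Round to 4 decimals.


Step 1: Compute ||x||.
||x|| = 9.6008
Step 2: Compute scaling factor.
scale = max(0, 1 - 1.78/9.6008) = 0.8146
Step 3: prox(x) = [1.5947, 4.4971, -6.1967]
||prox(x)|| = 7.8208
Step 4: Proximal objective.
0.5*||prox-x||^2 = 1.5842
lambda*||prox|| = 13.921
Total = 15.5053


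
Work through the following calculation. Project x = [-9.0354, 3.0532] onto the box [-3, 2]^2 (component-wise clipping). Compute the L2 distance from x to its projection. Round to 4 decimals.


Project each component onto [-3, 2].
clip(-9.0354) = -3.0, clip(3.0532) = 2.0
Projection = [-3.0, 2.0]
Squared diffs: [36.4261, 1.1092]
Distance = sqrt(37.5353) = 6.1266


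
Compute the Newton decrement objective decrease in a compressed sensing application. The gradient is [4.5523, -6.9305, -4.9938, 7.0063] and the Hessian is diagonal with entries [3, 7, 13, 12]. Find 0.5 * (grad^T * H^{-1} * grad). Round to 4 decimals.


Step 1: H is diagonal, so H^(-1) * g = [1.5174, -0.9901, -0.3841, 0.5839].
Step 2: g^T H^(-1) g = sum_i g_i^2 / H_ii
  = (4.5523)^2/3 + (-6.9305)^2/7 + (-4.9938)^2/13 + (7.0063)^2/12
  = 6.9078 + 6.8617 + 1.9183 + 4.0907 = 19.7785
Step 3: Objective decrease = 0.5 * g^T H^(-1) g = 9.8892


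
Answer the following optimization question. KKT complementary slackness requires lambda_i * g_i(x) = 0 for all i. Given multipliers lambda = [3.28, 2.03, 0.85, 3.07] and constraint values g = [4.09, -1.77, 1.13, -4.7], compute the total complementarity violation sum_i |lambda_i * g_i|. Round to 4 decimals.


KKT complementary slackness check:
lambda_1 * g_1 = 3.28 * 4.09 = 13.4152
lambda_2 * g_2 = 2.03 * -1.77 = -3.5931
lambda_3 * g_3 = 0.85 * 1.13 = 0.9605
lambda_4 * g_4 = 3.07 * -4.7 = -14.429
Total violation = 13.4152 + 3.5931 + 0.9605 + 14.429 = 32.3978


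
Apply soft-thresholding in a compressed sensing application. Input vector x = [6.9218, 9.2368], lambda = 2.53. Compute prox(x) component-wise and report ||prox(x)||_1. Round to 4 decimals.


Soft-thresholding with lambda = 2.53:
prox(6.9218) = sign(6.9218)*max(|6.9218| - 2.53, 0) = 4.3918
prox(9.2368) = sign(9.2368)*max(|9.2368| - 2.53, 0) = 6.7068
prox(x) = [4.3918, 6.7068]
||prox(x)||_1 = 4.3918 + 6.7068 = 11.0986


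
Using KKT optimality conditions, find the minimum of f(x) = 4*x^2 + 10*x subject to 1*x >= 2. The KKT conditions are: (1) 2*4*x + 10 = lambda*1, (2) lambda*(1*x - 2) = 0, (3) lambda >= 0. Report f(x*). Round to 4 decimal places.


Step 1: Try lambda = 0 (constraint inactive).
x_unc = -10/(2*4) = -1.25
Check: 1*-1.25 = -1.25 < 2 -- violated!
Step 2: Constraint must be active: 1*x = 2
x* = 2/1 = 2.0
lambda = (2*4*2.0 + 10)/1 = 26.0
Step 3: Compute optimal value.
f(x*) = 4*2.0^2 + 10*2.0 = 36.0
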